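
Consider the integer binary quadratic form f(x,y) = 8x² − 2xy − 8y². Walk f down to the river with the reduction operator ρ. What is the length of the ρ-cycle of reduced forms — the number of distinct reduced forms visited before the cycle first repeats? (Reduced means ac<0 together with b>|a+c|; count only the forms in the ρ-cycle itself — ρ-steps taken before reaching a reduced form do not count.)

D = 260, ⌊√D⌋ = 16
descent: ρ → (-8,2,8)  [lands on river]
river: ρ → (8,14,-2)
river: ρ → (-2,14,8)
river: ρ → (8,2,-8)
river: ρ → (-8,14,2)
river: ρ → (2,14,-8)
ρ-cycle length = 6 (tail of 1 descent step not counted)

6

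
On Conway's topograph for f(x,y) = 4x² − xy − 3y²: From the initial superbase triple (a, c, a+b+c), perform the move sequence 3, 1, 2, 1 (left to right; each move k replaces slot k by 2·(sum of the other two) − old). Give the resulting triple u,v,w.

start (4,-3,0) = (f(1,0),f(0,1),f(1,1))
replace slot 3: 2·(4+(-3)) − 0 = 2 → (4,-3,2)
replace slot 1: 2·((-3)+2) − 4 = -6 → (-6,-3,2)
replace slot 2: 2·((-6)+2) − (-3) = -5 → (-6,-5,2)
replace slot 1: 2·((-5)+2) − (-6) = 0 → (0,-5,2)

0,-5,2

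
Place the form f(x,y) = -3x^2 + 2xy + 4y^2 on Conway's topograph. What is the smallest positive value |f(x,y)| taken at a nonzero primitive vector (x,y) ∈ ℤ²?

river: ρ → (4,6,-1)
river: ρ → (-1,6,4)
river: ρ → (4,2,-3)
river: ρ → (-3,4,3)
river: ρ → (3,2,-4)
river: ρ → (-4,6,1)
river: ρ → (1,6,-4)
river: ρ → (-4,2,3)
river: ρ → (3,4,-3)
river: ρ → (-3,2,4)
closes: descent 0, river 10
min |a| on river = 1

1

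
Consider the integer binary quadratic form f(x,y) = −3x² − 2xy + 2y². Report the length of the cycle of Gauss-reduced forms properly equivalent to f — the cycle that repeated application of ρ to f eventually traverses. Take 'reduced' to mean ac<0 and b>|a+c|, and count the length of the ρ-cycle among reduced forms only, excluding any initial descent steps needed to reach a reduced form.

D = 28, ⌊√D⌋ = 5
descent: ρ → (2,2,-3)  [lands on river]
river: ρ → (-3,4,1)
river: ρ → (1,4,-3)
river: ρ → (-3,2,2)
ρ-cycle length = 4 (tail of 1 descent step not counted)

4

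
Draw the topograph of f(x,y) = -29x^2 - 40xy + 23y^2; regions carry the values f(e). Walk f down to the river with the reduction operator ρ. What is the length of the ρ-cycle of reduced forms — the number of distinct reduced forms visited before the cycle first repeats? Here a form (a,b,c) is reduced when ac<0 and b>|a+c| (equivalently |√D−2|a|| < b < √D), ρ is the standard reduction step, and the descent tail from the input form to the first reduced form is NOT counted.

D = 4268, ⌊√D⌋ = 65
descent: ρ → (23,40,-29)  [lands on river]
river: ρ → (-29,18,34)
river: ρ → (34,50,-13)
river: ρ → (-13,54,26)
river: ρ → (26,50,-17)
river: ρ → (-17,52,23)
ρ-cycle length = 6 (tail of 1 descent step not counted)

6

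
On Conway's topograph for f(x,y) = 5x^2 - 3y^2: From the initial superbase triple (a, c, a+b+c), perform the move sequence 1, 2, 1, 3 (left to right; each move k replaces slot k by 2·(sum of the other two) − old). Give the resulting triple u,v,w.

start (5,-3,2) = (f(1,0),f(0,1),f(1,1))
replace slot 1: 2·((-3)+2) − 5 = -7 → (-7,-3,2)
replace slot 2: 2·((-7)+2) − (-3) = -7 → (-7,-7,2)
replace slot 1: 2·((-7)+2) − (-7) = -3 → (-3,-7,2)
replace slot 3: 2·((-3)+(-7)) − 2 = -22 → (-3,-7,-22)

-3,-7,-22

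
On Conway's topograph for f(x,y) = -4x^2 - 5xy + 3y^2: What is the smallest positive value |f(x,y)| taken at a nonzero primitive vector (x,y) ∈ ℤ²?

descent: ρ → (3,5,-4)  [lands on river]
river: ρ → (-4,3,4)
river: ρ → (4,5,-3)
river: ρ → (-3,7,2)
river: ρ → (2,5,-6)
river: ρ → (-6,7,1)
river: ρ → (1,7,-6)
river: ρ → (-6,5,2)
river: ρ → (2,7,-3)
river: ρ → (-3,5,4)
river: ρ → (4,3,-4)
river: ρ → (-4,5,3)
river: ρ → (3,7,-2)
river: ρ → (-2,5,6)
river: ρ → (6,7,-1)
river: ρ → (-1,7,6)
river: ρ → (6,5,-2)
river: ρ → (-2,7,3)
closes: descent 1, river 18
min |a| on river = 1

1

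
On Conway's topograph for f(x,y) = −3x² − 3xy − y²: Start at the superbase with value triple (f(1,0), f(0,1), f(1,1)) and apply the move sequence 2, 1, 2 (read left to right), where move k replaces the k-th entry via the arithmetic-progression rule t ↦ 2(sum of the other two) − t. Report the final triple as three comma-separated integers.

start (-3,-1,-7) = (f(1,0),f(0,1),f(1,1))
replace slot 2: 2·((-3)+(-7)) − (-1) = -19 → (-3,-19,-7)
replace slot 1: 2·((-19)+(-7)) − (-3) = -49 → (-49,-19,-7)
replace slot 2: 2·((-49)+(-7)) − (-19) = -93 → (-49,-93,-7)

-49,-93,-7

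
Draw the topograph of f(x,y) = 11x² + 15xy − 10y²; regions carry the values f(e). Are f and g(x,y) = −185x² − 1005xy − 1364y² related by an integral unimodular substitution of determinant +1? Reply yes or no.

D₁ = 665, D₂ = 665
river cycle of f (length 10): (-10, 25, 1), (1, 25, -10), (-10, 15, 11), (11, 7, -14), (-14, 21, 4), (4, 19, -19), (-19, 19, 4), (4, 21, -14), (-14, 7, 11), (11, 15, -10)
river cycle of g (length 10): (-14, 7, 11), (11, 15, -10), (-10, 25, 1), (1, 25, -10), (-10, 15, 11), (11, 7, -14), (-14, 21, 4), (4, 19, -19), (-19, 19, 4), (4, 21, -14)
cycles coincide ⇒ equivalent

yes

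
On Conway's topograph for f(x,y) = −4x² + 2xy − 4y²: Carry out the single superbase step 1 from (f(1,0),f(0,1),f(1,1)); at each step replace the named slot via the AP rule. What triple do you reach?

start (-4,-4,-6) = (f(1,0),f(0,1),f(1,1))
replace slot 1: 2·((-4)+(-6)) − (-4) = -16 → (-16,-4,-6)

-16,-4,-6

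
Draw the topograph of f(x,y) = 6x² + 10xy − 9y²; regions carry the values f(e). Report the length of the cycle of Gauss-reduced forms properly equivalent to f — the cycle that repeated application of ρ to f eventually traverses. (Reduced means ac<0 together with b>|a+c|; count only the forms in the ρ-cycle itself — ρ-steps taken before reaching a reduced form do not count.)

D = 316, ⌊√D⌋ = 17
river: ρ → (-9,8,7)
river: ρ → (7,6,-10)
river: ρ → (-10,14,3)
river: ρ → (3,16,-5)
river: ρ → (-5,14,6)
river: ρ → (6,10,-9)
ρ-cycle length = 6 (tail of 0 descent steps not counted)

6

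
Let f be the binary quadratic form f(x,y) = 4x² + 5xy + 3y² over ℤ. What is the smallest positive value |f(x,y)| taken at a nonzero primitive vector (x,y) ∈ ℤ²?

translate: b→-3 (≡5 mod 8), so (4,5,3)→(4,-3,2)
flip: (4,-3,2)→(2,3,4)
translate: b→-1 (≡3 mod 4), so (2,3,4)→(2,-1,3)
reduced (well bottom): (2,-1,3) with a≤c, −a<b≤a
well minimum = a = 2

2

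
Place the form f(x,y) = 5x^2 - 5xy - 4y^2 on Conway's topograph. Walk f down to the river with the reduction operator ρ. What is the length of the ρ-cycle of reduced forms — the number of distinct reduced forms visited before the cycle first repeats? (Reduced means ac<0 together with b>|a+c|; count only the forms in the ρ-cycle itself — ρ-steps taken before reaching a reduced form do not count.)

D = 105, ⌊√D⌋ = 10
descent: ρ → (-4,5,5)  [lands on river]
river: ρ → (5,5,-4)
river: ρ → (-4,3,6)
river: ρ → (6,9,-1)
river: ρ → (-1,9,6)
river: ρ → (6,3,-4)
ρ-cycle length = 6 (tail of 1 descent step not counted)

6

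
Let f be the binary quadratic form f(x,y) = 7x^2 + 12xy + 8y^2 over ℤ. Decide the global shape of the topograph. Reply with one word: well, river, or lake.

D = b²−4ac = 12² − 4·7·8 = -80
D < 0 ⇒ definite ⇒ every region one sign ⇒ single well

well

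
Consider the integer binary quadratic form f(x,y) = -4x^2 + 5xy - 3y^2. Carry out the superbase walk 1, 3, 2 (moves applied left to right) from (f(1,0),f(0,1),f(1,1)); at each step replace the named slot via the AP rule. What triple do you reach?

start (-4,-3,-2) = (f(1,0),f(0,1),f(1,1))
replace slot 1: 2·((-3)+(-2)) − (-4) = -6 → (-6,-3,-2)
replace slot 3: 2·((-6)+(-3)) − (-2) = -16 → (-6,-3,-16)
replace slot 2: 2·((-6)+(-16)) − (-3) = -41 → (-6,-41,-16)

-6,-41,-16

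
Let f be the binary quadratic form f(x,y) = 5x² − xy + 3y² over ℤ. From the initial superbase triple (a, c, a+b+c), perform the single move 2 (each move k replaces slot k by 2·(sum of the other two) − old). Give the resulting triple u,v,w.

start (5,3,7) = (f(1,0),f(0,1),f(1,1))
replace slot 2: 2·(5+7) − 3 = 21 → (5,21,7)

5,21,7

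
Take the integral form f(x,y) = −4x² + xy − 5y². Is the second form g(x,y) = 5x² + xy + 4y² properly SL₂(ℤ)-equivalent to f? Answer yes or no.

D₁ = -79, D₂ = -79
f is negative-definite; reduce −f:
−f: reduced (well bottom): (4,-1,5) with a≤c, −a<b≤a
flip sign back: reduced form of f is (-4,1,-5)
g: flip: (5,1,4)→(4,-1,5)
g: reduced (well bottom): (4,-1,5) with a≤c, −a<b≤a
reduced forms (-4, 1, -5) vs (4, -1, 5) ⇒ inequivalent

no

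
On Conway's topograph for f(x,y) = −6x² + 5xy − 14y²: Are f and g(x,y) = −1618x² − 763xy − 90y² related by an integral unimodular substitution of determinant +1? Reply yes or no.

D₁ = -311, D₂ = -311
f is negative-definite; reduce −f:
−f: reduced (well bottom): (6,-5,14) with a≤c, −a<b≤a
flip sign back: reduced form of f is (-6,5,-14)
g is negative-definite; reduce −g:
−g: flip: (1618,763,90)→(90,-763,1618)
−g: translate: b→-43 (≡-763 mod 180), so (90,-763,1618)→(90,-43,6)
−g: flip: (90,-43,6)→(6,43,90)
−g: translate: b→-5 (≡43 mod 12), so (6,43,90)→(6,-5,14)
−g: reduced (well bottom): (6,-5,14) with a≤c, −a<b≤a
flip sign back: reduced form of g is (-6,5,-14)
reduced forms (-6, 5, -14) vs (-6, 5, -14) ⇒ equivalent

yes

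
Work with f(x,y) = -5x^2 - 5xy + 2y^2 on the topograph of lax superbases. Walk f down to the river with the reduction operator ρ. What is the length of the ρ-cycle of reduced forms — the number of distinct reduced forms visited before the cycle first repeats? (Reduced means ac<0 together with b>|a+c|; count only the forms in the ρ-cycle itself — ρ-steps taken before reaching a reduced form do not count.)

D = 65, ⌊√D⌋ = 8
descent: ρ → (2,5,-5)  [lands on river]
river: ρ → (-5,5,2)
river: ρ → (2,7,-2)
river: ρ → (-2,5,5)
river: ρ → (5,5,-2)
river: ρ → (-2,7,2)
ρ-cycle length = 6 (tail of 1 descent step not counted)

6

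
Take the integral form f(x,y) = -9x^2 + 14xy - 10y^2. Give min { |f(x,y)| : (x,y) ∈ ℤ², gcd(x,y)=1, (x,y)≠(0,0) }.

translate: b→4 (≡-14 mod 18), so (9,-14,10)→(9,4,5)
flip: (9,4,5)→(5,-4,9)
reduced (well bottom): (5,-4,9) with a≤c, −a<b≤a
well minimum |f| = |-5| = 5 (negative-definite)

5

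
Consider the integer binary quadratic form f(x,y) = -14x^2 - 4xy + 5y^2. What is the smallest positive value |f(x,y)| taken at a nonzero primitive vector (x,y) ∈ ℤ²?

descent: ρ → (5,14,-5)  [lands on river]
river: ρ → (-5,16,2)
river: ρ → (2,16,-5)
river: ρ → (-5,14,5)
river: ρ → (5,16,-2)
river: ρ → (-2,16,5)
closes: descent 1, river 6
min |a| on river = 2

2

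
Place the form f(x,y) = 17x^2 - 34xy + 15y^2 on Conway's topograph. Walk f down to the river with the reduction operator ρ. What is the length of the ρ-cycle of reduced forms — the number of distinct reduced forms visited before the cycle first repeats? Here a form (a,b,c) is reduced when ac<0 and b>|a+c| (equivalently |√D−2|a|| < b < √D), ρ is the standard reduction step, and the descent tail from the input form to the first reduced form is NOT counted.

D = 136, ⌊√D⌋ = 11
descent: ρ → (15,4,-2)
descent: ρ → (-2,8,9)  [lands on river]
river: ρ → (9,10,-1)
river: ρ → (-1,10,9)
river: ρ → (9,8,-2)
ρ-cycle length = 4 (tail of 2 descent steps not counted)

4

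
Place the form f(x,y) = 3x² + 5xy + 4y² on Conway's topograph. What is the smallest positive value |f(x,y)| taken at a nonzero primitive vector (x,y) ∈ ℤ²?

translate: b→-1 (≡5 mod 6), so (3,5,4)→(3,-1,2)
flip: (3,-1,2)→(2,1,3)
reduced (well bottom): (2,1,3) with a≤c, −a<b≤a
well minimum = a = 2

2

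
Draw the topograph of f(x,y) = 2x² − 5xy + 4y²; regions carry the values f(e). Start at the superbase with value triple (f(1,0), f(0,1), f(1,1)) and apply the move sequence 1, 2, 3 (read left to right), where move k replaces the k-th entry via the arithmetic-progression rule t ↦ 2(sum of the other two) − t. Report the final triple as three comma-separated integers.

start (2,4,1) = (f(1,0),f(0,1),f(1,1))
replace slot 1: 2·(4+1) − 2 = 8 → (8,4,1)
replace slot 2: 2·(8+1) − 4 = 14 → (8,14,1)
replace slot 3: 2·(8+14) − 1 = 43 → (8,14,43)

8,14,43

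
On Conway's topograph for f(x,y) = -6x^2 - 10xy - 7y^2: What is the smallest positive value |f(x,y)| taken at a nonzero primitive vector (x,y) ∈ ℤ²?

translate: b→-2 (≡10 mod 12), so (6,10,7)→(6,-2,3)
flip: (6,-2,3)→(3,2,6)
reduced (well bottom): (3,2,6) with a≤c, −a<b≤a
well minimum |f| = |-3| = 3 (negative-definite)

3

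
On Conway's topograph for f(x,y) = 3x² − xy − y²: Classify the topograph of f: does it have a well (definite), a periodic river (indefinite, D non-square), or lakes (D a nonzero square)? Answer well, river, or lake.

D = b²−4ac = (-1)² − 4·3·(-1) = 13
D > 0 non-square ⇒ indefinite ⇒ periodic river

river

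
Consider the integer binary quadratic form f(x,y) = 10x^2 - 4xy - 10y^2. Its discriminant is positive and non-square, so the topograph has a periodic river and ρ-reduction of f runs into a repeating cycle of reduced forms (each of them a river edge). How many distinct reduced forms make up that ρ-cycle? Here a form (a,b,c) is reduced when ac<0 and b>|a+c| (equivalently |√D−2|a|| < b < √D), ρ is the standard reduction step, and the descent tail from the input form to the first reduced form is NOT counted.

D = 416, ⌊√D⌋ = 20
descent: ρ → (-10,4,10)  [lands on river]
river: ρ → (10,16,-4)
river: ρ → (-4,16,10)
river: ρ → (10,4,-10)
river: ρ → (-10,16,4)
river: ρ → (4,16,-10)
ρ-cycle length = 6 (tail of 1 descent step not counted)

6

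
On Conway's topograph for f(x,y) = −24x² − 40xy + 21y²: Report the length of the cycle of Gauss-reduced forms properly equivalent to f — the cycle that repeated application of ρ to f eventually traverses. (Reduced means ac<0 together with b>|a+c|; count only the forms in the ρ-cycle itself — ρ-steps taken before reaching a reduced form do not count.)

D = 3616, ⌊√D⌋ = 60
descent: ρ → (21,40,-24)  [lands on river]
river: ρ → (-24,56,5)
river: ρ → (5,54,-35)
river: ρ → (-35,16,24)
river: ρ → (24,32,-27)
river: ρ → (-27,22,29)
river: ρ → (29,36,-20)
river: ρ → (-20,44,21)
ρ-cycle length = 8 (tail of 1 descent step not counted)

8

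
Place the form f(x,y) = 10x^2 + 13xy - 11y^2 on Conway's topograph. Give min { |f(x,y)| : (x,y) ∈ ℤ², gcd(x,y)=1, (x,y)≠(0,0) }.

river: ρ → (-11,9,12)
river: ρ → (12,15,-8)
river: ρ → (-8,17,10)
river: ρ → (10,23,-2)
river: ρ → (-2,21,21)
river: ρ → (21,21,-2)
river: ρ → (-2,23,10)
river: ρ → (10,17,-8)
river: ρ → (-8,15,12)
river: ρ → (12,9,-11)
river: ρ → (-11,13,10)
river: ρ → (10,7,-14)
river: ρ → (-14,21,3)
river: ρ → (3,21,-14)
river: ρ → (-14,7,10)
river: ρ → (10,13,-11)
closes: descent 0, river 16
min |a| on river = 2

2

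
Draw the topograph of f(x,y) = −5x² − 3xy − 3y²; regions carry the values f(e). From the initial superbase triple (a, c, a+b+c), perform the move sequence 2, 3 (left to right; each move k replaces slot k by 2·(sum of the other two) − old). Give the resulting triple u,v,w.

start (-5,-3,-11) = (f(1,0),f(0,1),f(1,1))
replace slot 2: 2·((-5)+(-11)) − (-3) = -29 → (-5,-29,-11)
replace slot 3: 2·((-5)+(-29)) − (-11) = -57 → (-5,-29,-57)

-5,-29,-57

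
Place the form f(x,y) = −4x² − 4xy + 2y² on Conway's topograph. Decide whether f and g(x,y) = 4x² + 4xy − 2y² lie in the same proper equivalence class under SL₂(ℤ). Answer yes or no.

D₁ = 48, D₂ = 48
river cycle of f (length 2): (2, 4, -4), (-4, 4, 2)
river cycle of g (length 2): (-2, 4, 4), (4, 4, -2)
cycles differ ⇒ inequivalent

no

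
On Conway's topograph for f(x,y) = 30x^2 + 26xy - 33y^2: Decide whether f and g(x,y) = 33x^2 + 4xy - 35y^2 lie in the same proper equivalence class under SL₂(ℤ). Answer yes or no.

D₁ = 4636, D₂ = 4636
river cycle of f (length 38): (-33, 40, 23), (23, 52, -21), (-21, 32, 43), (43, 54, -10), (-10, 66, 7), (7, 60, -37), (-37, 14, 30), (30, 46, -21), (-21, 38, 38), (38, 38, -21), … (28 more)
river cycle of g (length 38): (-35, 66, 2), (2, 66, -35), (-35, 4, 33), (33, 62, -6), (-6, 58, 53), (53, 48, -11), (-11, 62, 18), (18, 46, -35), (-35, 24, 29), (29, 34, -30), … (28 more)
cycles differ ⇒ inequivalent

no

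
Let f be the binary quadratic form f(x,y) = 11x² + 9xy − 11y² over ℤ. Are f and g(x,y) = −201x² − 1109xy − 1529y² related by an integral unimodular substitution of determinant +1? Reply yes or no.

D₁ = 565, D₂ = 565
river cycle of f (length 10): (-11, 13, 9), (9, 23, -1), (-1, 23, 9), (9, 13, -11), (-11, 9, 11), (11, 13, -9), (-9, 23, 1), (1, 23, -9), (-9, 13, 11), (11, 9, -11)
river cycle of g (length 10): (-11, 13, 9), (9, 23, -1), (-1, 23, 9), (9, 13, -11), (-11, 9, 11), (11, 13, -9), (-9, 23, 1), (1, 23, -9), (-9, 13, 11), (11, 9, -11)
cycles coincide ⇒ equivalent

yes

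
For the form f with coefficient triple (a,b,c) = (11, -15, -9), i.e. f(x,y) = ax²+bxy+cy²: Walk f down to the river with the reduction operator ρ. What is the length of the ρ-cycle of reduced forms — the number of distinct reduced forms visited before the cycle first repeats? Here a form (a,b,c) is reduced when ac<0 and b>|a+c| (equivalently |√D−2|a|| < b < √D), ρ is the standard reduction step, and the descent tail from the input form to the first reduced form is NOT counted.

D = 621, ⌊√D⌋ = 24
descent: ρ → (-9,15,11)  [lands on river]
river: ρ → (11,7,-13)
river: ρ → (-13,19,5)
river: ρ → (5,21,-9)
ρ-cycle length = 4 (tail of 1 descent step not counted)

4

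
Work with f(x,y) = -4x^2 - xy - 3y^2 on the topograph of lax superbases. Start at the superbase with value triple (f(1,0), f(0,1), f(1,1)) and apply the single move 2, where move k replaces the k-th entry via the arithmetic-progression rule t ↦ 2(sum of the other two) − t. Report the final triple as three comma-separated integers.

start (-4,-3,-8) = (f(1,0),f(0,1),f(1,1))
replace slot 2: 2·((-4)+(-8)) − (-3) = -21 → (-4,-21,-8)

-4,-21,-8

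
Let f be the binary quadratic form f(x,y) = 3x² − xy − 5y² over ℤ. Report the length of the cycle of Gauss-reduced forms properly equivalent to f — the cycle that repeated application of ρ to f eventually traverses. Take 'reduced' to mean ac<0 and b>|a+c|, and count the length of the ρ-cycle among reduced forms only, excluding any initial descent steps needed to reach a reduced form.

D = 61, ⌊√D⌋ = 7
descent: ρ → (-5,1,3)
descent: ρ → (3,5,-3)  [lands on river]
river: ρ → (-3,7,1)
river: ρ → (1,7,-3)
river: ρ → (-3,5,3)
river: ρ → (3,7,-1)
river: ρ → (-1,7,3)
ρ-cycle length = 6 (tail of 2 descent steps not counted)

6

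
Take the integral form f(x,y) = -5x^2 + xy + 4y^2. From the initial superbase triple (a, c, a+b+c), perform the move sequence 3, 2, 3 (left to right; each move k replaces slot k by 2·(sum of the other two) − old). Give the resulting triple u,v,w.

start (-5,4,0) = (f(1,0),f(0,1),f(1,1))
replace slot 3: 2·((-5)+4) − 0 = -2 → (-5,4,-2)
replace slot 2: 2·((-5)+(-2)) − 4 = -18 → (-5,-18,-2)
replace slot 3: 2·((-5)+(-18)) − (-2) = -44 → (-5,-18,-44)

-5,-18,-44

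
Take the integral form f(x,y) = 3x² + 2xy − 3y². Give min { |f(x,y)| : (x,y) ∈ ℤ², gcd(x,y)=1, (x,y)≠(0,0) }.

river: ρ → (-3,4,2)
river: ρ → (2,4,-3)
river: ρ → (-3,2,3)
river: ρ → (3,4,-2)
river: ρ → (-2,4,3)
river: ρ → (3,2,-3)
closes: descent 0, river 6
min |a| on river = 2

2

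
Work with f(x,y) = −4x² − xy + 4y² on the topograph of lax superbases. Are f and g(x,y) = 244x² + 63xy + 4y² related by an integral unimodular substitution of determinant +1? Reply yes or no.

D₁ = 65, D₂ = 65
river cycle of f (length 6): (4, 1, -4), (-4, 7, 1), (1, 7, -4), (-4, 1, 4), (4, 7, -1), (-1, 7, 4)
river cycle of g (length 6): (4, 1, -4), (-4, 7, 1), (1, 7, -4), (-4, 1, 4), (4, 7, -1), (-1, 7, 4)
cycles coincide ⇒ equivalent

yes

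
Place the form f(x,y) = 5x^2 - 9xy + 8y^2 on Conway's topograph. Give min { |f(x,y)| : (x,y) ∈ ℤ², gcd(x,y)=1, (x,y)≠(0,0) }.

translate: b→1 (≡-9 mod 10), so (5,-9,8)→(5,1,4)
flip: (5,1,4)→(4,-1,5)
reduced (well bottom): (4,-1,5) with a≤c, −a<b≤a
well minimum = a = 4

4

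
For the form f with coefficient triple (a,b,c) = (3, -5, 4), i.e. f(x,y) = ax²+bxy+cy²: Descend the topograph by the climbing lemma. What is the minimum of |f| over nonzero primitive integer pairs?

translate: b→1 (≡-5 mod 6), so (3,-5,4)→(3,1,2)
flip: (3,1,2)→(2,-1,3)
reduced (well bottom): (2,-1,3) with a≤c, −a<b≤a
well minimum = a = 2

2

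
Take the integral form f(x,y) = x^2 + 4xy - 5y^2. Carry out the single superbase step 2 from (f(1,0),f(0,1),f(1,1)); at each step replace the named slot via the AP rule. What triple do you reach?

start (1,-5,0) = (f(1,0),f(0,1),f(1,1))
replace slot 2: 2·(1+0) − (-5) = 7 → (1,7,0)

1,7,0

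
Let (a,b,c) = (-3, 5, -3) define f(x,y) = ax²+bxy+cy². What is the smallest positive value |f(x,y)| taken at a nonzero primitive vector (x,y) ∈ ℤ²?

translate: b→1 (≡-5 mod 6), so (3,-5,3)→(3,1,1)
flip: (3,1,1)→(1,-1,3)
translate: b→1 (≡-1 mod 2), so (1,-1,3)→(1,1,3)
reduced (well bottom): (1,1,3) with a≤c, −a<b≤a
well minimum |f| = |-1| = 1 (negative-definite)

1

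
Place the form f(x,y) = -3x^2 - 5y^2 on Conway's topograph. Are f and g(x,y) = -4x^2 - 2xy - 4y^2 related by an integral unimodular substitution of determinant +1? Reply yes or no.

D₁ = -60, D₂ = -60
f is negative-definite; reduce −f:
−f: reduced (well bottom): (3,0,5) with a≤c, −a<b≤a
flip sign back: reduced form of f is (-3,0,-5)
g is negative-definite; reduce −g:
−g: reduced (well bottom): (4,2,4) with a≤c, −a<b≤a
flip sign back: reduced form of g is (-4,-2,-4)
reduced forms (-3, 0, -5) vs (-4, -2, -4) ⇒ inequivalent

no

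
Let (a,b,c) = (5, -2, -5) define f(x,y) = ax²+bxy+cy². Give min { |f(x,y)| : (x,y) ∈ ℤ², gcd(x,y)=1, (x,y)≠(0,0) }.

descent: ρ → (-5,2,5)  [lands on river]
river: ρ → (5,8,-2)
river: ρ → (-2,8,5)
river: ρ → (5,2,-5)
river: ρ → (-5,8,2)
river: ρ → (2,8,-5)
closes: descent 1, river 6
min |a| on river = 2

2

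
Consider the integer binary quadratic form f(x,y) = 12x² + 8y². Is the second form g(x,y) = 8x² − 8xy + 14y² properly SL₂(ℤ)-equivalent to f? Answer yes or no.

D₁ = -384, D₂ = -384
f: flip: (12,0,8)→(8,0,12)
f: reduced (well bottom): (8,0,12) with a≤c, −a<b≤a
g: translate: b→8 (≡-8 mod 16), so (8,-8,14)→(8,8,14)
g: reduced (well bottom): (8,8,14) with a≤c, −a<b≤a
reduced forms (8, 0, 12) vs (8, 8, 14) ⇒ inequivalent

no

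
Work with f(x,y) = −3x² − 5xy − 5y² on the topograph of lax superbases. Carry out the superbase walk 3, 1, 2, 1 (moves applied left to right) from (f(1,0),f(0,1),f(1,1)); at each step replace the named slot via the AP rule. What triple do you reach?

start (-3,-5,-13) = (f(1,0),f(0,1),f(1,1))
replace slot 3: 2·((-3)+(-5)) − (-13) = -3 → (-3,-5,-3)
replace slot 1: 2·((-5)+(-3)) − (-3) = -13 → (-13,-5,-3)
replace slot 2: 2·((-13)+(-3)) − (-5) = -27 → (-13,-27,-3)
replace slot 1: 2·((-27)+(-3)) − (-13) = -47 → (-47,-27,-3)

-47,-27,-3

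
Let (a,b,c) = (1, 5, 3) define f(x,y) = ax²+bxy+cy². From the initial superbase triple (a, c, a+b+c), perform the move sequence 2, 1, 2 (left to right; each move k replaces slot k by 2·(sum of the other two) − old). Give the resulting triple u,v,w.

start (1,3,9) = (f(1,0),f(0,1),f(1,1))
replace slot 2: 2·(1+9) − 3 = 17 → (1,17,9)
replace slot 1: 2·(17+9) − 1 = 51 → (51,17,9)
replace slot 2: 2·(51+9) − 17 = 103 → (51,103,9)

51,103,9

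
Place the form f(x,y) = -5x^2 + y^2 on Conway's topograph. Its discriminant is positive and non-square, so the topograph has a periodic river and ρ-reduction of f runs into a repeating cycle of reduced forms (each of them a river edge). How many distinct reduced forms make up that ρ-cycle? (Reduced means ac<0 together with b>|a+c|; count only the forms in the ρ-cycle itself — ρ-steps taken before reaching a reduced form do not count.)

D = 20, ⌊√D⌋ = 4
descent: ρ → (1,4,-1)  [lands on river]
river: ρ → (-1,4,1)
ρ-cycle length = 2 (tail of 1 descent step not counted)

2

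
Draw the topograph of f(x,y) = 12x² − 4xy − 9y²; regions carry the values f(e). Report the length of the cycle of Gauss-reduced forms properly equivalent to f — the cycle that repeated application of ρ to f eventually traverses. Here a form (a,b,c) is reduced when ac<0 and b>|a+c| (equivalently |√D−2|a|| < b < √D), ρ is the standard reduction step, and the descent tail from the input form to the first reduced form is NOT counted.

D = 448, ⌊√D⌋ = 21
descent: ρ → (-9,4,12)  [lands on river]
river: ρ → (12,20,-1)
river: ρ → (-1,20,12)
river: ρ → (12,4,-9)
river: ρ → (-9,14,7)
river: ρ → (7,14,-9)
ρ-cycle length = 6 (tail of 1 descent step not counted)

6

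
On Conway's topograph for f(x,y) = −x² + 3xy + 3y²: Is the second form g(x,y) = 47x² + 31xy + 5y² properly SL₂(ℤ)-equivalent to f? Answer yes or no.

D₁ = 21, D₂ = 21
river cycle of f (length 2): (3, 3, -1), (-1, 3, 3)
river cycle of g (length 2): (-1, 3, 3), (3, 3, -1)
cycles coincide ⇒ equivalent

yes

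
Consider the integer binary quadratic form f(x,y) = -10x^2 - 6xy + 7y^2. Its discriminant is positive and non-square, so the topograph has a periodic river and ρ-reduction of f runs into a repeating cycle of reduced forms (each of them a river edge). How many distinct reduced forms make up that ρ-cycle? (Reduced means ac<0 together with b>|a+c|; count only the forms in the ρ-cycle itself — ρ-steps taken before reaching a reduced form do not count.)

D = 316, ⌊√D⌋ = 17
descent: ρ → (7,6,-10)  [lands on river]
river: ρ → (-10,14,3)
river: ρ → (3,16,-5)
river: ρ → (-5,14,6)
river: ρ → (6,10,-9)
river: ρ → (-9,8,7)
ρ-cycle length = 6 (tail of 1 descent step not counted)

6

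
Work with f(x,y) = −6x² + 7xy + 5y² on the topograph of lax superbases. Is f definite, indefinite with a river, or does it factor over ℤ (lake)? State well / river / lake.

D = b²−4ac = 7² − 4·(-6)·5 = 169
D = 13² is a perfect square ⇒ form factors over ℤ ⇒ lakes

lake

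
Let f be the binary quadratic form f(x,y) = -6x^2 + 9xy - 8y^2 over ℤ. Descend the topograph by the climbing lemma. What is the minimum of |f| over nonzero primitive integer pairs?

translate: b→3 (≡-9 mod 12), so (6,-9,8)→(6,3,5)
flip: (6,3,5)→(5,-3,6)
reduced (well bottom): (5,-3,6) with a≤c, −a<b≤a
well minimum |f| = |-5| = 5 (negative-definite)

5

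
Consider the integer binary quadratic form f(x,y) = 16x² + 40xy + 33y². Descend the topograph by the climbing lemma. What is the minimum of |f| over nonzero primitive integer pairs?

translate: b→8 (≡40 mod 32), so (16,40,33)→(16,8,9)
flip: (16,8,9)→(9,-8,16)
reduced (well bottom): (9,-8,16) with a≤c, −a<b≤a
well minimum = a = 9

9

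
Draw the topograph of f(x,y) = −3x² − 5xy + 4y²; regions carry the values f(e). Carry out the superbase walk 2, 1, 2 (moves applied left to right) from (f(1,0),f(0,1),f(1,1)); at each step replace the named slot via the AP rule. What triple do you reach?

start (-3,4,-4) = (f(1,0),f(0,1),f(1,1))
replace slot 2: 2·((-3)+(-4)) − 4 = -18 → (-3,-18,-4)
replace slot 1: 2·((-18)+(-4)) − (-3) = -41 → (-41,-18,-4)
replace slot 2: 2·((-41)+(-4)) − (-18) = -72 → (-41,-72,-4)

-41,-72,-4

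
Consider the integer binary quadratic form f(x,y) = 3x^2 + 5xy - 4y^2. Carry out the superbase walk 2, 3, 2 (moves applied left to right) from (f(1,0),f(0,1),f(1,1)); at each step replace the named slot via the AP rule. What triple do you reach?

start (3,-4,4) = (f(1,0),f(0,1),f(1,1))
replace slot 2: 2·(3+4) − (-4) = 18 → (3,18,4)
replace slot 3: 2·(3+18) − 4 = 38 → (3,18,38)
replace slot 2: 2·(3+38) − 18 = 64 → (3,64,38)

3,64,38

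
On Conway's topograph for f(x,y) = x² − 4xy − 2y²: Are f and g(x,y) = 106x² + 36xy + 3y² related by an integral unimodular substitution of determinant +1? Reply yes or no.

D₁ = 24, D₂ = 24
river cycle of f (length 2): (-2, 4, 1), (1, 4, -2)
river cycle of g (length 2): (-2, 4, 1), (1, 4, -2)
cycles coincide ⇒ equivalent

yes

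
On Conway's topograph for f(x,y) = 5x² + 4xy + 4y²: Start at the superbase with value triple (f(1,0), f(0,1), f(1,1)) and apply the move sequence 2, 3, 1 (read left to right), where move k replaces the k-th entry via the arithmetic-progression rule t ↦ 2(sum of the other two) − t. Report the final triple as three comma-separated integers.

start (5,4,13) = (f(1,0),f(0,1),f(1,1))
replace slot 2: 2·(5+13) − 4 = 32 → (5,32,13)
replace slot 3: 2·(5+32) − 13 = 61 → (5,32,61)
replace slot 1: 2·(32+61) − 5 = 181 → (181,32,61)

181,32,61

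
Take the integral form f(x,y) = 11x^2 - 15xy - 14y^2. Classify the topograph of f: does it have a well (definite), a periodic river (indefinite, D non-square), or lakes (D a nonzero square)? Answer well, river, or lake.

D = b²−4ac = (-15)² − 4·11·(-14) = 841
D = 29² is a perfect square ⇒ form factors over ℤ ⇒ lakes

lake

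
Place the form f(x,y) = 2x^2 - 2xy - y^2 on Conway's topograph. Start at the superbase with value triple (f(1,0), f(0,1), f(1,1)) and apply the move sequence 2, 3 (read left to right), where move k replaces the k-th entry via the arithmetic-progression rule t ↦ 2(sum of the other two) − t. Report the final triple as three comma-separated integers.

start (2,-1,-1) = (f(1,0),f(0,1),f(1,1))
replace slot 2: 2·(2+(-1)) − (-1) = 3 → (2,3,-1)
replace slot 3: 2·(2+3) − (-1) = 11 → (2,3,11)

2,3,11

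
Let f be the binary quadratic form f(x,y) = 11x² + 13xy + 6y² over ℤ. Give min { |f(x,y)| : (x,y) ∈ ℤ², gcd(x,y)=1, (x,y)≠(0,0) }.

translate: b→-9 (≡13 mod 22), so (11,13,6)→(11,-9,4)
flip: (11,-9,4)→(4,9,11)
translate: b→1 (≡9 mod 8), so (4,9,11)→(4,1,6)
reduced (well bottom): (4,1,6) with a≤c, −a<b≤a
well minimum = a = 4

4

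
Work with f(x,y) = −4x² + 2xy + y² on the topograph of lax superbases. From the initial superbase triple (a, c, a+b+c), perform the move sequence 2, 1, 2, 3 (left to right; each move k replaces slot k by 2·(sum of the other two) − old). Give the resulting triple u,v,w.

start (-4,1,-1) = (f(1,0),f(0,1),f(1,1))
replace slot 2: 2·((-4)+(-1)) − 1 = -11 → (-4,-11,-1)
replace slot 1: 2·((-11)+(-1)) − (-4) = -20 → (-20,-11,-1)
replace slot 2: 2·((-20)+(-1)) − (-11) = -31 → (-20,-31,-1)
replace slot 3: 2·((-20)+(-31)) − (-1) = -101 → (-20,-31,-101)

-20,-31,-101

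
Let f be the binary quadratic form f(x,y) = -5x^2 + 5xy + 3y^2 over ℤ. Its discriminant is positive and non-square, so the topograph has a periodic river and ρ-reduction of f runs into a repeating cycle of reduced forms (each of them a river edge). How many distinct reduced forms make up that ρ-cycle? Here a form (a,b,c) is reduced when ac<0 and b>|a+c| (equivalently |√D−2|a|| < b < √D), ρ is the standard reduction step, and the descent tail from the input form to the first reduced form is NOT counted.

D = 85, ⌊√D⌋ = 9
river: ρ → (3,7,-3)
river: ρ → (-3,5,5)
river: ρ → (5,5,-3)
river: ρ → (-3,7,3)
river: ρ → (3,5,-5)
river: ρ → (-5,5,3)
ρ-cycle length = 6 (tail of 0 descent steps not counted)

6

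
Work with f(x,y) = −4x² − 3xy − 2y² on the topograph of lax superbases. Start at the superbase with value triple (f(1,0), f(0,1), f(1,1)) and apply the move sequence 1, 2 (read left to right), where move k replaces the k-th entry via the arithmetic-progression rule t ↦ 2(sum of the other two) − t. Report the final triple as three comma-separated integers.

start (-4,-2,-9) = (f(1,0),f(0,1),f(1,1))
replace slot 1: 2·((-2)+(-9)) − (-4) = -18 → (-18,-2,-9)
replace slot 2: 2·((-18)+(-9)) − (-2) = -52 → (-18,-52,-9)

-18,-52,-9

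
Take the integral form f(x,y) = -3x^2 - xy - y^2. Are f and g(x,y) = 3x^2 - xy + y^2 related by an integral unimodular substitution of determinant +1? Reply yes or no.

D₁ = -11, D₂ = -11
f is negative-definite; reduce −f:
−f: flip: (3,1,1)→(1,-1,3)
−f: translate: b→1 (≡-1 mod 2), so (1,-1,3)→(1,1,3)
−f: reduced (well bottom): (1,1,3) with a≤c, −a<b≤a
flip sign back: reduced form of f is (-1,-1,-3)
g: flip: (3,-1,1)→(1,1,3)
g: reduced (well bottom): (1,1,3) with a≤c, −a<b≤a
reduced forms (-1, -1, -3) vs (1, 1, 3) ⇒ inequivalent

no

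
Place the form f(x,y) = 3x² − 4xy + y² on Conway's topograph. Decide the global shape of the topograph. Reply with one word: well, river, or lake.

D = b²−4ac = (-4)² − 4·3·1 = 4
D = 2² is a perfect square ⇒ form factors over ℤ ⇒ lakes

lake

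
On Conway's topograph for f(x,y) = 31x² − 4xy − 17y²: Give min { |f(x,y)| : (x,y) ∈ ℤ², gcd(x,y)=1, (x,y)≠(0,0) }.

descent: ρ → (-17,38,10)  [lands on river]
river: ρ → (10,42,-9)
river: ρ → (-9,30,34)
river: ρ → (34,38,-5)
river: ρ → (-5,42,18)
river: ρ → (18,30,-17)
closes: descent 1, river 6
min |a| on river = 5

5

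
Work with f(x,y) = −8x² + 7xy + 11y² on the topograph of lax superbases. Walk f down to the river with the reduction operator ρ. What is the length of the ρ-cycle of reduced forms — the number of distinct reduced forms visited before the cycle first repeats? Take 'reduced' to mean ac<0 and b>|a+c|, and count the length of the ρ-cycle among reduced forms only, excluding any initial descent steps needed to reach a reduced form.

D = 401, ⌊√D⌋ = 20
river: ρ → (11,15,-4)
river: ρ → (-4,17,7)
river: ρ → (7,11,-10)
river: ρ → (-10,9,8)
river: ρ → (8,7,-11)
river: ρ → (-11,15,4)
river: ρ → (4,17,-7)
river: ρ → (-7,11,10)
river: ρ → (10,9,-8)
river: ρ → (-8,7,11)
ρ-cycle length = 10 (tail of 0 descent steps not counted)

10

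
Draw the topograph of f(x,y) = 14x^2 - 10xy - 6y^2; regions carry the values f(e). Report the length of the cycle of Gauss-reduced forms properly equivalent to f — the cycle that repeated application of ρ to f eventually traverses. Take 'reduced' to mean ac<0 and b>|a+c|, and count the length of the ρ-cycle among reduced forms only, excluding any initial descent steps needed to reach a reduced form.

D = 436, ⌊√D⌋ = 20
descent: ρ → (-6,10,14)  [lands on river]
river: ρ → (14,18,-2)
river: ρ → (-2,18,14)
river: ρ → (14,10,-6)
river: ρ → (-6,14,10)
river: ρ → (10,6,-10)
river: ρ → (-10,14,6)
river: ρ → (6,10,-14)
river: ρ → (-14,18,2)
river: ρ → (2,18,-14)
river: ρ → (-14,10,6)
river: ρ → (6,14,-10)
river: ρ → (-10,6,10)
river: ρ → (10,14,-6)
ρ-cycle length = 14 (tail of 1 descent step not counted)

14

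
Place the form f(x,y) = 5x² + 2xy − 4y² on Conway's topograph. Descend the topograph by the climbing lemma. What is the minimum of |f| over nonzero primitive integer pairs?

river: ρ → (-4,6,3)
river: ρ → (3,6,-4)
river: ρ → (-4,2,5)
river: ρ → (5,8,-1)
river: ρ → (-1,8,5)
river: ρ → (5,2,-4)
closes: descent 0, river 6
min |a| on river = 1

1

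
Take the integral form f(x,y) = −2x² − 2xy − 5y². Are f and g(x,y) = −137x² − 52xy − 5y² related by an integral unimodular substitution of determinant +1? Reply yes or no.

D₁ = -36, D₂ = -36
f is negative-definite; reduce −f:
−f: reduced (well bottom): (2,2,5) with a≤c, −a<b≤a
flip sign back: reduced form of f is (-2,-2,-5)
g is negative-definite; reduce −g:
−g: flip: (137,52,5)→(5,-52,137)
−g: translate: b→-2 (≡-52 mod 10), so (5,-52,137)→(5,-2,2)
−g: flip: (5,-2,2)→(2,2,5)
−g: reduced (well bottom): (2,2,5) with a≤c, −a<b≤a
flip sign back: reduced form of g is (-2,-2,-5)
reduced forms (-2, -2, -5) vs (-2, -2, -5) ⇒ equivalent

yes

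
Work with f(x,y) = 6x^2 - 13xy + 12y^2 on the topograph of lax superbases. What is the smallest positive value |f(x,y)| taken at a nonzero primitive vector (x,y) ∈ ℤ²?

translate: b→-1 (≡-13 mod 12), so (6,-13,12)→(6,-1,5)
flip: (6,-1,5)→(5,1,6)
reduced (well bottom): (5,1,6) with a≤c, −a<b≤a
well minimum = a = 5

5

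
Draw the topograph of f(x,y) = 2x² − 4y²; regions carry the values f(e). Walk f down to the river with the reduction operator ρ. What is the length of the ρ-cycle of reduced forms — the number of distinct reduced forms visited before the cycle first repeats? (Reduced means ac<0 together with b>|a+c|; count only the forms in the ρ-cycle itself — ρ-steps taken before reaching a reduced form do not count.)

D = 32, ⌊√D⌋ = 5
descent: ρ → (-4,0,2)
descent: ρ → (2,4,-2)  [lands on river]
river: ρ → (-2,4,2)
ρ-cycle length = 2 (tail of 2 descent steps not counted)

2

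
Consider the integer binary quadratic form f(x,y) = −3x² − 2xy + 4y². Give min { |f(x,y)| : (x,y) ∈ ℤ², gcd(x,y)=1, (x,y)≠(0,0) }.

descent: ρ → (4,2,-3)  [lands on river]
river: ρ → (-3,4,3)
river: ρ → (3,2,-4)
river: ρ → (-4,6,1)
river: ρ → (1,6,-4)
river: ρ → (-4,2,3)
river: ρ → (3,4,-3)
river: ρ → (-3,2,4)
river: ρ → (4,6,-1)
river: ρ → (-1,6,4)
closes: descent 1, river 10
min |a| on river = 1

1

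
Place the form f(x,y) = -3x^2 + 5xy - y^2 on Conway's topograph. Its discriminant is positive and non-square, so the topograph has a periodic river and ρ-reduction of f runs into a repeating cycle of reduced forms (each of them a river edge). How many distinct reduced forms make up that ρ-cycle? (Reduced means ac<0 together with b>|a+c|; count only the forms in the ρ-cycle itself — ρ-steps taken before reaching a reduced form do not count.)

D = 13, ⌊√D⌋ = 3
descent: ρ → (-1,3,1)  [lands on river]
river: ρ → (1,3,-1)
ρ-cycle length = 2 (tail of 1 descent step not counted)

2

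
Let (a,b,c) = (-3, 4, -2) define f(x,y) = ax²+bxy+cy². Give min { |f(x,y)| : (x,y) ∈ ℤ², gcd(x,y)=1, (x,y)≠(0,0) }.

translate: b→2 (≡-4 mod 6), so (3,-4,2)→(3,2,1)
flip: (3,2,1)→(1,-2,3)
translate: b→0 (≡-2 mod 2), so (1,-2,3)→(1,0,2)
reduced (well bottom): (1,0,2) with a≤c, −a<b≤a
well minimum |f| = |-1| = 1 (negative-definite)

1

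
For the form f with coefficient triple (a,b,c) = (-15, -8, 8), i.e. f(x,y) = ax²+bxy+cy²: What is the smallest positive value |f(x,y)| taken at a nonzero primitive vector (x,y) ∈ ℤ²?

descent: ρ → (8,8,-15)  [lands on river]
river: ρ → (-15,22,1)
river: ρ → (1,22,-15)
river: ρ → (-15,8,8)
closes: descent 1, river 4
min |a| on river = 1

1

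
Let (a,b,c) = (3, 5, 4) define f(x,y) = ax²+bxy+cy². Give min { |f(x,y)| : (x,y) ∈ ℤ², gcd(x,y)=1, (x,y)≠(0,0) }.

translate: b→-1 (≡5 mod 6), so (3,5,4)→(3,-1,2)
flip: (3,-1,2)→(2,1,3)
reduced (well bottom): (2,1,3) with a≤c, −a<b≤a
well minimum = a = 2

2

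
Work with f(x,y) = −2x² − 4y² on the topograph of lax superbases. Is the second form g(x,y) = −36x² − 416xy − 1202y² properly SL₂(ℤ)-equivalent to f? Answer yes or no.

D₁ = -32, D₂ = -32
f is negative-definite; reduce −f:
−f: reduced (well bottom): (2,0,4) with a≤c, −a<b≤a
flip sign back: reduced form of f is (-2,0,-4)
g is negative-definite; reduce −g:
−g: translate: b→-16 (≡416 mod 72), so (36,416,1202)→(36,-16,2)
−g: flip: (36,-16,2)→(2,16,36)
−g: translate: b→0 (≡16 mod 4), so (2,16,36)→(2,0,4)
−g: reduced (well bottom): (2,0,4) with a≤c, −a<b≤a
flip sign back: reduced form of g is (-2,0,-4)
reduced forms (-2, 0, -4) vs (-2, 0, -4) ⇒ equivalent

yes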